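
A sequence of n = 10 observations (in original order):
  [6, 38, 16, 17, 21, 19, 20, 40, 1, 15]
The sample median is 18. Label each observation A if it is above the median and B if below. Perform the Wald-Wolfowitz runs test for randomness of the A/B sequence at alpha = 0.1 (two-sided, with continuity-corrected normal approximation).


Step 1: Compute median = 18; label A = above, B = below.
Labels in order: BABBAAAABB  (n_A = 5, n_B = 5)
Step 2: Count runs R = 5.
Step 3: Under H0 (random ordering), E[R] = 2*n_A*n_B/(n_A+n_B) + 1 = 2*5*5/10 + 1 = 6.0000.
        Var[R] = 2*n_A*n_B*(2*n_A*n_B - n_A - n_B) / ((n_A+n_B)^2 * (n_A+n_B-1)) = 2000/900 = 2.2222.
        SD[R] = 1.4907.
Step 4: Continuity-corrected z = (R + 0.5 - E[R]) / SD[R] = (5 + 0.5 - 6.0000) / 1.4907 = -0.3354.
Step 5: Two-sided p-value via normal approximation = 2*(1 - Phi(|z|)) = 0.737316.
Step 6: alpha = 0.1. fail to reject H0.

R = 5, z = -0.3354, p = 0.737316, fail to reject H0.


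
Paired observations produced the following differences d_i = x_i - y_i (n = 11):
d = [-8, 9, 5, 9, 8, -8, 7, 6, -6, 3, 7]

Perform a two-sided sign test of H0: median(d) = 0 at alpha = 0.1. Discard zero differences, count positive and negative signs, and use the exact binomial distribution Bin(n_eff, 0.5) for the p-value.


Step 1: Discard zero differences. Original n = 11; n_eff = number of nonzero differences = 11.
Nonzero differences (with sign): -8, +9, +5, +9, +8, -8, +7, +6, -6, +3, +7
Step 2: Count signs: positive = 8, negative = 3.
Step 3: Under H0: P(positive) = 0.5, so the number of positives S ~ Bin(11, 0.5).
Step 4: Two-sided exact p-value = sum of Bin(11,0.5) probabilities at or below the observed probability = 0.226562.
Step 5: alpha = 0.1. fail to reject H0.

n_eff = 11, pos = 8, neg = 3, p = 0.226562, fail to reject H0.


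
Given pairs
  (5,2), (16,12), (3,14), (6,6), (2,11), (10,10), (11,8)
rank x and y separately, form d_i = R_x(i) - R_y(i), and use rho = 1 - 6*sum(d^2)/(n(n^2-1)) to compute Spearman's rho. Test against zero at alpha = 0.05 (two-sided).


Step 1: Rank x and y separately (midranks; no ties here).
rank(x): 5->3, 16->7, 3->2, 6->4, 2->1, 10->5, 11->6
rank(y): 2->1, 12->6, 14->7, 6->2, 11->5, 10->4, 8->3
Step 2: d_i = R_x(i) - R_y(i); compute d_i^2.
  (3-1)^2=4, (7-6)^2=1, (2-7)^2=25, (4-2)^2=4, (1-5)^2=16, (5-4)^2=1, (6-3)^2=9
sum(d^2) = 60.
Step 3: rho = 1 - 6*60 / (7*(7^2 - 1)) = 1 - 360/336 = -0.071429.
Step 4: Under H0, t = rho * sqrt((n-2)/(1-rho^2)) = -0.1601 ~ t(5).
Step 5: Two-sided p-value from the t-distribution with 5 df = 0.879048.
Step 6: alpha = 0.05. fail to reject H0.

rho = -0.0714, p = 0.879048, fail to reject H0 at alpha = 0.05.


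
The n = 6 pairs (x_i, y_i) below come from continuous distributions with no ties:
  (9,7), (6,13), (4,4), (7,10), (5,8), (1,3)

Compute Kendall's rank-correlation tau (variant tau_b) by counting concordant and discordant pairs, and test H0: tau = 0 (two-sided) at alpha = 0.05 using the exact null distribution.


Step 1: Enumerate the 15 unordered pairs (i,j) with i<j and classify each by sign(x_j-x_i) * sign(y_j-y_i).
  (1,2):dx=-3,dy=+6->D; (1,3):dx=-5,dy=-3->C; (1,4):dx=-2,dy=+3->D; (1,5):dx=-4,dy=+1->D
  (1,6):dx=-8,dy=-4->C; (2,3):dx=-2,dy=-9->C; (2,4):dx=+1,dy=-3->D; (2,5):dx=-1,dy=-5->C
  (2,6):dx=-5,dy=-10->C; (3,4):dx=+3,dy=+6->C; (3,5):dx=+1,dy=+4->C; (3,6):dx=-3,dy=-1->C
  (4,5):dx=-2,dy=-2->C; (4,6):dx=-6,dy=-7->C; (5,6):dx=-4,dy=-5->C
Step 2: C = 11, D = 4, total pairs = 15.
Step 3: tau = (C - D)/(n(n-1)/2) = (11 - 4)/15 = 0.466667.
Step 4: Exact two-sided p-value (enumerate n! = 720 permutations of y under H0): p = 0.272222.
Step 5: alpha = 0.05. fail to reject H0.

tau_b = 0.4667 (C=11, D=4), p = 0.272222, fail to reject H0.


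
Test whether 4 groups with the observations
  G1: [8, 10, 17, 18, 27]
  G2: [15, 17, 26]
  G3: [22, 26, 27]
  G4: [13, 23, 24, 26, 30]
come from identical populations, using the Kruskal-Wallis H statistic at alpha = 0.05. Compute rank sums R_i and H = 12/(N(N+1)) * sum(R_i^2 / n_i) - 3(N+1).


Step 1: Combine all N = 16 observations and assign midranks.
sorted (value, group, rank): (8,G1,1), (10,G1,2), (13,G4,3), (15,G2,4), (17,G1,5.5), (17,G2,5.5), (18,G1,7), (22,G3,8), (23,G4,9), (24,G4,10), (26,G2,12), (26,G3,12), (26,G4,12), (27,G1,14.5), (27,G3,14.5), (30,G4,16)
Step 2: Sum ranks within each group.
R_1 = 30 (n_1 = 5)
R_2 = 21.5 (n_2 = 3)
R_3 = 34.5 (n_3 = 3)
R_4 = 50 (n_4 = 5)
Step 3: H = 12/(N(N+1)) * sum(R_i^2/n_i) - 3(N+1)
     = 12/(16*17) * (30^2/5 + 21.5^2/3 + 34.5^2/3 + 50^2/5) - 3*17
     = 0.044118 * 1230.83 - 51
     = 3.301471.
Step 4: Ties present; correction factor C = 1 - 36/(16^3 - 16) = 0.991176. Corrected H = 3.301471 / 0.991176 = 3.330861.
Step 5: Under H0, H ~ chi^2(3); p-value = 0.343370.
Step 6: alpha = 0.05. fail to reject H0.

H = 3.3309, df = 3, p = 0.343370, fail to reject H0.


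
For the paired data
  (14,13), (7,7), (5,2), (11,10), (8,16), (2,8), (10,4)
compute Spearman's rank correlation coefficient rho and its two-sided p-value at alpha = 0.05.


Step 1: Rank x and y separately (midranks; no ties here).
rank(x): 14->7, 7->3, 5->2, 11->6, 8->4, 2->1, 10->5
rank(y): 13->6, 7->3, 2->1, 10->5, 16->7, 8->4, 4->2
Step 2: d_i = R_x(i) - R_y(i); compute d_i^2.
  (7-6)^2=1, (3-3)^2=0, (2-1)^2=1, (6-5)^2=1, (4-7)^2=9, (1-4)^2=9, (5-2)^2=9
sum(d^2) = 30.
Step 3: rho = 1 - 6*30 / (7*(7^2 - 1)) = 1 - 180/336 = 0.464286.
Step 4: Under H0, t = rho * sqrt((n-2)/(1-rho^2)) = 1.1722 ~ t(5).
Step 5: Two-sided p-value from the t-distribution with 5 df = 0.293934.
Step 6: alpha = 0.05. fail to reject H0.

rho = 0.4643, p = 0.293934, fail to reject H0 at alpha = 0.05.


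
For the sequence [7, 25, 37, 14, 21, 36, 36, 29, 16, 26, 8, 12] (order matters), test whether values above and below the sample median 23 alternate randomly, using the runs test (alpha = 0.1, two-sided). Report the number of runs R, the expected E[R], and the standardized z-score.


Step 1: Compute median = 23; label A = above, B = below.
Labels in order: BAABBAAABABB  (n_A = 6, n_B = 6)
Step 2: Count runs R = 7.
Step 3: Under H0 (random ordering), E[R] = 2*n_A*n_B/(n_A+n_B) + 1 = 2*6*6/12 + 1 = 7.0000.
        Var[R] = 2*n_A*n_B*(2*n_A*n_B - n_A - n_B) / ((n_A+n_B)^2 * (n_A+n_B-1)) = 4320/1584 = 2.7273.
        SD[R] = 1.6514.
Step 4: R = E[R], so z = 0 with no continuity correction.
Step 5: Two-sided p-value via normal approximation = 2*(1 - Phi(|z|)) = 1.000000.
Step 6: alpha = 0.1. fail to reject H0.

R = 7, z = 0.0000, p = 1.000000, fail to reject H0.


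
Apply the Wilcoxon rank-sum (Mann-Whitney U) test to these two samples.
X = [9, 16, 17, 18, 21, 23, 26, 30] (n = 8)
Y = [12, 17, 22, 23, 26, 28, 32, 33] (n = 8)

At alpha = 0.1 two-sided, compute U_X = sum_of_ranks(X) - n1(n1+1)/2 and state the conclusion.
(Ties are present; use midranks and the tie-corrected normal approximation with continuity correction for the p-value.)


Step 1: Combine and sort all 16 observations; assign midranks.
sorted (value, group): (9,X), (12,Y), (16,X), (17,X), (17,Y), (18,X), (21,X), (22,Y), (23,X), (23,Y), (26,X), (26,Y), (28,Y), (30,X), (32,Y), (33,Y)
ranks: 9->1, 12->2, 16->3, 17->4.5, 17->4.5, 18->6, 21->7, 22->8, 23->9.5, 23->9.5, 26->11.5, 26->11.5, 28->13, 30->14, 32->15, 33->16
Step 2: Rank sum for X: R1 = 1 + 3 + 4.5 + 6 + 7 + 9.5 + 11.5 + 14 = 56.5.
Step 3: U_X = R1 - n1(n1+1)/2 = 56.5 - 8*9/2 = 56.5 - 36 = 20.5.
       U_Y = n1*n2 - U_X = 64 - 20.5 = 43.5.
Step 4: Ties are present, so use the tie-corrected normal approximation (with continuity correction) for the p-value.
Step 5: p-value = 0.246951; compare to alpha = 0.1. fail to reject H0.

U_X = 20.5, p = 0.246951, fail to reject H0 at alpha = 0.1.


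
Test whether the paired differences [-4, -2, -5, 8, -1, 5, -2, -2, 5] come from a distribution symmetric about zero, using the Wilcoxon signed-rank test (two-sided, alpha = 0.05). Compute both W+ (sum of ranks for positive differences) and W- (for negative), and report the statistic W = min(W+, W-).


Step 1: Drop any zero differences (none here) and take |d_i|.
|d| = [4, 2, 5, 8, 1, 5, 2, 2, 5]
Step 2: Midrank |d_i| (ties get averaged ranks).
ranks: |4|->5, |2|->3, |5|->7, |8|->9, |1|->1, |5|->7, |2|->3, |2|->3, |5|->7
Step 3: Attach original signs; sum ranks with positive sign and with negative sign.
W+ = 9 + 7 + 7 = 23
W- = 5 + 3 + 7 + 1 + 3 + 3 = 22
(Check: W+ + W- = 45 should equal n(n+1)/2 = 45.)
Step 4: Test statistic W = min(W+, W-) = 22.
Step 5: Ties in |d|, so use the tie-corrected normal approximation.
        E[W] = n(n+1)/4 = 9*10/4 = 22.5.
        Tie groups: |d|=2 (t=3), |d|=5 (t=3); sum(t^3 - t) = 48.
        Var[W] = n(n+1)(2n+1)/24 - sum(t^3-t)/48 = 1710/24 - 48/48 = 70.25.
        z = (W - E[W]) / sqrt(Var[W]) = (22 - 22.5) / 8.3815 = -0.0597.
        Two-sided p = 2*Phi(z) = 0.952430.
Step 6: alpha = 0.05. fail to reject H0.

W+ = 23, W- = 22, W = min = 22, p = 0.952430, fail to reject H0.


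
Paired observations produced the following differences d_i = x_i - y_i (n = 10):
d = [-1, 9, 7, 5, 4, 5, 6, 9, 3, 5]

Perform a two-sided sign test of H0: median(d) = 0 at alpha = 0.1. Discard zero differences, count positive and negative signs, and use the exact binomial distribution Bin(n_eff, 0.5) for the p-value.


Step 1: Discard zero differences. Original n = 10; n_eff = number of nonzero differences = 10.
Nonzero differences (with sign): -1, +9, +7, +5, +4, +5, +6, +9, +3, +5
Step 2: Count signs: positive = 9, negative = 1.
Step 3: Under H0: P(positive) = 0.5, so the number of positives S ~ Bin(10, 0.5).
Step 4: Two-sided exact p-value = sum of Bin(10,0.5) probabilities at or below the observed probability = 0.021484.
Step 5: alpha = 0.1. reject H0.

n_eff = 10, pos = 9, neg = 1, p = 0.021484, reject H0.


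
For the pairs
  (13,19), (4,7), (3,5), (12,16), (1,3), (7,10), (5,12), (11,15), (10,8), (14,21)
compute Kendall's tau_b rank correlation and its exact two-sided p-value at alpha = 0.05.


Step 1: Enumerate the 45 unordered pairs (i,j) with i<j and classify each by sign(x_j-x_i) * sign(y_j-y_i).
  (1,2):dx=-9,dy=-12->C; (1,3):dx=-10,dy=-14->C; (1,4):dx=-1,dy=-3->C; (1,5):dx=-12,dy=-16->C
  (1,6):dx=-6,dy=-9->C; (1,7):dx=-8,dy=-7->C; (1,8):dx=-2,dy=-4->C; (1,9):dx=-3,dy=-11->C
  (1,10):dx=+1,dy=+2->C; (2,3):dx=-1,dy=-2->C; (2,4):dx=+8,dy=+9->C; (2,5):dx=-3,dy=-4->C
  (2,6):dx=+3,dy=+3->C; (2,7):dx=+1,dy=+5->C; (2,8):dx=+7,dy=+8->C; (2,9):dx=+6,dy=+1->C
  (2,10):dx=+10,dy=+14->C; (3,4):dx=+9,dy=+11->C; (3,5):dx=-2,dy=-2->C; (3,6):dx=+4,dy=+5->C
  (3,7):dx=+2,dy=+7->C; (3,8):dx=+8,dy=+10->C; (3,9):dx=+7,dy=+3->C; (3,10):dx=+11,dy=+16->C
  (4,5):dx=-11,dy=-13->C; (4,6):dx=-5,dy=-6->C; (4,7):dx=-7,dy=-4->C; (4,8):dx=-1,dy=-1->C
  (4,9):dx=-2,dy=-8->C; (4,10):dx=+2,dy=+5->C; (5,6):dx=+6,dy=+7->C; (5,7):dx=+4,dy=+9->C
  (5,8):dx=+10,dy=+12->C; (5,9):dx=+9,dy=+5->C; (5,10):dx=+13,dy=+18->C; (6,7):dx=-2,dy=+2->D
  (6,8):dx=+4,dy=+5->C; (6,9):dx=+3,dy=-2->D; (6,10):dx=+7,dy=+11->C; (7,8):dx=+6,dy=+3->C
  (7,9):dx=+5,dy=-4->D; (7,10):dx=+9,dy=+9->C; (8,9):dx=-1,dy=-7->C; (8,10):dx=+3,dy=+6->C
  (9,10):dx=+4,dy=+13->C
Step 2: C = 42, D = 3, total pairs = 45.
Step 3: tau = (C - D)/(n(n-1)/2) = (42 - 3)/45 = 0.866667.
Step 4: Exact two-sided p-value (enumerate n! = 3628800 permutations of y under H0): p = 0.000115.
Step 5: alpha = 0.05. reject H0.

tau_b = 0.8667 (C=42, D=3), p = 0.000115, reject H0.


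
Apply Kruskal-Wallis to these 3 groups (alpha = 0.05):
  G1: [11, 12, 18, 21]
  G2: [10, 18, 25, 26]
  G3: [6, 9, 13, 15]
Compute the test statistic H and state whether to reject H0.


Step 1: Combine all N = 12 observations and assign midranks.
sorted (value, group, rank): (6,G3,1), (9,G3,2), (10,G2,3), (11,G1,4), (12,G1,5), (13,G3,6), (15,G3,7), (18,G1,8.5), (18,G2,8.5), (21,G1,10), (25,G2,11), (26,G2,12)
Step 2: Sum ranks within each group.
R_1 = 27.5 (n_1 = 4)
R_2 = 34.5 (n_2 = 4)
R_3 = 16 (n_3 = 4)
Step 3: H = 12/(N(N+1)) * sum(R_i^2/n_i) - 3(N+1)
     = 12/(12*13) * (27.5^2/4 + 34.5^2/4 + 16^2/4) - 3*13
     = 0.076923 * 550.625 - 39
     = 3.355769.
Step 4: Ties present; correction factor C = 1 - 6/(12^3 - 12) = 0.996503. Corrected H = 3.355769 / 0.996503 = 3.367544.
Step 5: Under H0, H ~ chi^2(2); p-value = 0.185672.
Step 6: alpha = 0.05. fail to reject H0.

H = 3.3675, df = 2, p = 0.185672, fail to reject H0.


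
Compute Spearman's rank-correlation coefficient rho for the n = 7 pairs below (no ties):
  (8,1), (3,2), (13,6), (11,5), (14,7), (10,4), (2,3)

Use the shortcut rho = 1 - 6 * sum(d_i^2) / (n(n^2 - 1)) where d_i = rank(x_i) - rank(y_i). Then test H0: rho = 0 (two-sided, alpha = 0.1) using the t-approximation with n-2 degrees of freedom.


Step 1: Rank x and y separately (midranks; no ties here).
rank(x): 8->3, 3->2, 13->6, 11->5, 14->7, 10->4, 2->1
rank(y): 1->1, 2->2, 6->6, 5->5, 7->7, 4->4, 3->3
Step 2: d_i = R_x(i) - R_y(i); compute d_i^2.
  (3-1)^2=4, (2-2)^2=0, (6-6)^2=0, (5-5)^2=0, (7-7)^2=0, (4-4)^2=0, (1-3)^2=4
sum(d^2) = 8.
Step 3: rho = 1 - 6*8 / (7*(7^2 - 1)) = 1 - 48/336 = 0.857143.
Step 4: Under H0, t = rho * sqrt((n-2)/(1-rho^2)) = 3.7210 ~ t(5).
Step 5: Two-sided p-value from the t-distribution with 5 df = 0.013697.
Step 6: alpha = 0.1. reject H0.

rho = 0.8571, p = 0.013697, reject H0 at alpha = 0.1.


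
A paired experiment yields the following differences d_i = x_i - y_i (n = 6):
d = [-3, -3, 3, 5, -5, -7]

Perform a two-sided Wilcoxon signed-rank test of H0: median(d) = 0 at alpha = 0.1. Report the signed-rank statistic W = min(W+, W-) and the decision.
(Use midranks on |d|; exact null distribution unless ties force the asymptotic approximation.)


Step 1: Drop any zero differences (none here) and take |d_i|.
|d| = [3, 3, 3, 5, 5, 7]
Step 2: Midrank |d_i| (ties get averaged ranks).
ranks: |3|->2, |3|->2, |3|->2, |5|->4.5, |5|->4.5, |7|->6
Step 3: Attach original signs; sum ranks with positive sign and with negative sign.
W+ = 2 + 4.5 = 6.5
W- = 2 + 2 + 4.5 + 6 = 14.5
(Check: W+ + W- = 21 should equal n(n+1)/2 = 21.)
Step 4: Test statistic W = min(W+, W-) = 6.5.
Step 5: Ties in |d|, so use the tie-corrected normal approximation.
        E[W] = n(n+1)/4 = 6*7/4 = 10.5.
        Tie groups: |d|=3 (t=3), |d|=5 (t=2); sum(t^3 - t) = 30.
        Var[W] = n(n+1)(2n+1)/24 - sum(t^3-t)/48 = 546/24 - 30/48 = 22.125.
        z = (W - E[W]) / sqrt(Var[W]) = (6.5 - 10.5) / 4.7037 = -0.8504.
        Two-sided p = 2*Phi(z) = 0.395108.
Step 6: alpha = 0.1. fail to reject H0.

W+ = 6.5, W- = 14.5, W = min = 6.5, p = 0.395108, fail to reject H0.


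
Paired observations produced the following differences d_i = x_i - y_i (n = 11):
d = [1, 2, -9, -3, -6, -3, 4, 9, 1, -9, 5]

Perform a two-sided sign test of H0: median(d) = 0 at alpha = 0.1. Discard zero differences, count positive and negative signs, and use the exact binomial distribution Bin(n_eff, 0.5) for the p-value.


Step 1: Discard zero differences. Original n = 11; n_eff = number of nonzero differences = 11.
Nonzero differences (with sign): +1, +2, -9, -3, -6, -3, +4, +9, +1, -9, +5
Step 2: Count signs: positive = 6, negative = 5.
Step 3: Under H0: P(positive) = 0.5, so the number of positives S ~ Bin(11, 0.5).
Step 4: Two-sided exact p-value = sum of Bin(11,0.5) probabilities at or below the observed probability = 1.000000.
Step 5: alpha = 0.1. fail to reject H0.

n_eff = 11, pos = 6, neg = 5, p = 1.000000, fail to reject H0.


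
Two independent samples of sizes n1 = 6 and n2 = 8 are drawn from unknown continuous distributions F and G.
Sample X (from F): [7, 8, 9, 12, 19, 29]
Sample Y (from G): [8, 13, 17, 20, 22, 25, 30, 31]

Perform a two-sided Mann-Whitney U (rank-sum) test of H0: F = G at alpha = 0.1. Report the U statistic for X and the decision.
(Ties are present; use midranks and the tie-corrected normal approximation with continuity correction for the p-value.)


Step 1: Combine and sort all 14 observations; assign midranks.
sorted (value, group): (7,X), (8,X), (8,Y), (9,X), (12,X), (13,Y), (17,Y), (19,X), (20,Y), (22,Y), (25,Y), (29,X), (30,Y), (31,Y)
ranks: 7->1, 8->2.5, 8->2.5, 9->4, 12->5, 13->6, 17->7, 19->8, 20->9, 22->10, 25->11, 29->12, 30->13, 31->14
Step 2: Rank sum for X: R1 = 1 + 2.5 + 4 + 5 + 8 + 12 = 32.5.
Step 3: U_X = R1 - n1(n1+1)/2 = 32.5 - 6*7/2 = 32.5 - 21 = 11.5.
       U_Y = n1*n2 - U_X = 48 - 11.5 = 36.5.
Step 4: Ties are present, so use the tie-corrected normal approximation (with continuity correction) for the p-value.
Step 5: p-value = 0.120926; compare to alpha = 0.1. fail to reject H0.

U_X = 11.5, p = 0.120926, fail to reject H0 at alpha = 0.1.


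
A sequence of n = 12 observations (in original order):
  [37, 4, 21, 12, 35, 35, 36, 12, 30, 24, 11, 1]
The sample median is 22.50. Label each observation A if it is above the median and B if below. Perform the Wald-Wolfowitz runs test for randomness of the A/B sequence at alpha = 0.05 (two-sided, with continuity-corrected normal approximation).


Step 1: Compute median = 22.50; label A = above, B = below.
Labels in order: ABBBAAABAABB  (n_A = 6, n_B = 6)
Step 2: Count runs R = 6.
Step 3: Under H0 (random ordering), E[R] = 2*n_A*n_B/(n_A+n_B) + 1 = 2*6*6/12 + 1 = 7.0000.
        Var[R] = 2*n_A*n_B*(2*n_A*n_B - n_A - n_B) / ((n_A+n_B)^2 * (n_A+n_B-1)) = 4320/1584 = 2.7273.
        SD[R] = 1.6514.
Step 4: Continuity-corrected z = (R + 0.5 - E[R]) / SD[R] = (6 + 0.5 - 7.0000) / 1.6514 = -0.3028.
Step 5: Two-sided p-value via normal approximation = 2*(1 - Phi(|z|)) = 0.762069.
Step 6: alpha = 0.05. fail to reject H0.

R = 6, z = -0.3028, p = 0.762069, fail to reject H0.


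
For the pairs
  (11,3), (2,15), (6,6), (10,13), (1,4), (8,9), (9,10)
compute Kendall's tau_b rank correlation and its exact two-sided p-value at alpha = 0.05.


Step 1: Enumerate the 21 unordered pairs (i,j) with i<j and classify each by sign(x_j-x_i) * sign(y_j-y_i).
  (1,2):dx=-9,dy=+12->D; (1,3):dx=-5,dy=+3->D; (1,4):dx=-1,dy=+10->D; (1,5):dx=-10,dy=+1->D
  (1,6):dx=-3,dy=+6->D; (1,7):dx=-2,dy=+7->D; (2,3):dx=+4,dy=-9->D; (2,4):dx=+8,dy=-2->D
  (2,5):dx=-1,dy=-11->C; (2,6):dx=+6,dy=-6->D; (2,7):dx=+7,dy=-5->D; (3,4):dx=+4,dy=+7->C
  (3,5):dx=-5,dy=-2->C; (3,6):dx=+2,dy=+3->C; (3,7):dx=+3,dy=+4->C; (4,5):dx=-9,dy=-9->C
  (4,6):dx=-2,dy=-4->C; (4,7):dx=-1,dy=-3->C; (5,6):dx=+7,dy=+5->C; (5,7):dx=+8,dy=+6->C
  (6,7):dx=+1,dy=+1->C
Step 2: C = 11, D = 10, total pairs = 21.
Step 3: tau = (C - D)/(n(n-1)/2) = (11 - 10)/21 = 0.047619.
Step 4: Exact two-sided p-value (enumerate n! = 5040 permutations of y under H0): p = 1.000000.
Step 5: alpha = 0.05. fail to reject H0.

tau_b = 0.0476 (C=11, D=10), p = 1.000000, fail to reject H0.


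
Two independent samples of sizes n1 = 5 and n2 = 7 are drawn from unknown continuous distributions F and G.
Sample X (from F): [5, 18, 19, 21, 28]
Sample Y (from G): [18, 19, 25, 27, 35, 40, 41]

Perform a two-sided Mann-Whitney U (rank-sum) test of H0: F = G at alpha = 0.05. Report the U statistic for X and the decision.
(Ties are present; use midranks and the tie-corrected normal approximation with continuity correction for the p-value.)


Step 1: Combine and sort all 12 observations; assign midranks.
sorted (value, group): (5,X), (18,X), (18,Y), (19,X), (19,Y), (21,X), (25,Y), (27,Y), (28,X), (35,Y), (40,Y), (41,Y)
ranks: 5->1, 18->2.5, 18->2.5, 19->4.5, 19->4.5, 21->6, 25->7, 27->8, 28->9, 35->10, 40->11, 41->12
Step 2: Rank sum for X: R1 = 1 + 2.5 + 4.5 + 6 + 9 = 23.
Step 3: U_X = R1 - n1(n1+1)/2 = 23 - 5*6/2 = 23 - 15 = 8.
       U_Y = n1*n2 - U_X = 35 - 8 = 27.
Step 4: Ties are present, so use the tie-corrected normal approximation (with continuity correction) for the p-value.
Step 5: p-value = 0.142449; compare to alpha = 0.05. fail to reject H0.

U_X = 8, p = 0.142449, fail to reject H0 at alpha = 0.05.


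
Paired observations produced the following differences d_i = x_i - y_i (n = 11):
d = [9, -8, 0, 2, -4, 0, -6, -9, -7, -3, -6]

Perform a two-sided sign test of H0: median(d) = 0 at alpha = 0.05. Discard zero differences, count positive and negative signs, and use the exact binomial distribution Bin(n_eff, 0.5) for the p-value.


Step 1: Discard zero differences. Original n = 11; n_eff = number of nonzero differences = 9.
Nonzero differences (with sign): +9, -8, +2, -4, -6, -9, -7, -3, -6
Step 2: Count signs: positive = 2, negative = 7.
Step 3: Under H0: P(positive) = 0.5, so the number of positives S ~ Bin(9, 0.5).
Step 4: Two-sided exact p-value = sum of Bin(9,0.5) probabilities at or below the observed probability = 0.179688.
Step 5: alpha = 0.05. fail to reject H0.

n_eff = 9, pos = 2, neg = 7, p = 0.179688, fail to reject H0.


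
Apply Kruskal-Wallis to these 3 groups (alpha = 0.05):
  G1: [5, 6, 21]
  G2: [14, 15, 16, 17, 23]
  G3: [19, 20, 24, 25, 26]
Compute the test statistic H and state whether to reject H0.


Step 1: Combine all N = 13 observations and assign midranks.
sorted (value, group, rank): (5,G1,1), (6,G1,2), (14,G2,3), (15,G2,4), (16,G2,5), (17,G2,6), (19,G3,7), (20,G3,8), (21,G1,9), (23,G2,10), (24,G3,11), (25,G3,12), (26,G3,13)
Step 2: Sum ranks within each group.
R_1 = 12 (n_1 = 3)
R_2 = 28 (n_2 = 5)
R_3 = 51 (n_3 = 5)
Step 3: H = 12/(N(N+1)) * sum(R_i^2/n_i) - 3(N+1)
     = 12/(13*14) * (12^2/3 + 28^2/5 + 51^2/5) - 3*14
     = 0.065934 * 725 - 42
     = 5.802198.
Step 4: No ties, so H is used without correction.
Step 5: Under H0, H ~ chi^2(2); p-value = 0.054963.
Step 6: alpha = 0.05. fail to reject H0.

H = 5.8022, df = 2, p = 0.054963, fail to reject H0.


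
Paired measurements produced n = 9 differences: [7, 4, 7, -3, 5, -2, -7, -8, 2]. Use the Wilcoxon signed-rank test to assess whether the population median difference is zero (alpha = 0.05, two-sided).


Step 1: Drop any zero differences (none here) and take |d_i|.
|d| = [7, 4, 7, 3, 5, 2, 7, 8, 2]
Step 2: Midrank |d_i| (ties get averaged ranks).
ranks: |7|->7, |4|->4, |7|->7, |3|->3, |5|->5, |2|->1.5, |7|->7, |8|->9, |2|->1.5
Step 3: Attach original signs; sum ranks with positive sign and with negative sign.
W+ = 7 + 4 + 7 + 5 + 1.5 = 24.5
W- = 3 + 1.5 + 7 + 9 = 20.5
(Check: W+ + W- = 45 should equal n(n+1)/2 = 45.)
Step 4: Test statistic W = min(W+, W-) = 20.5.
Step 5: Ties in |d|, so use the tie-corrected normal approximation.
        E[W] = n(n+1)/4 = 9*10/4 = 22.5.
        Tie groups: |d|=2 (t=2), |d|=7 (t=3); sum(t^3 - t) = 30.
        Var[W] = n(n+1)(2n+1)/24 - sum(t^3-t)/48 = 1710/24 - 30/48 = 70.625.
        z = (W - E[W]) / sqrt(Var[W]) = (20.5 - 22.5) / 8.4039 = -0.2380.
        Two-sided p = 2*Phi(z) = 0.811892.
Step 6: alpha = 0.05. fail to reject H0.

W+ = 24.5, W- = 20.5, W = min = 20.5, p = 0.811892, fail to reject H0.


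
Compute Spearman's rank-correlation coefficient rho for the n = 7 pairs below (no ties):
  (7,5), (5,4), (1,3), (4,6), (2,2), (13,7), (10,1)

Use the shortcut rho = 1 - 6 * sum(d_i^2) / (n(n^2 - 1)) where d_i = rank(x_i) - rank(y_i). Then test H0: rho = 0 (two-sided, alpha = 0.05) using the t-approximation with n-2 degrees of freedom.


Step 1: Rank x and y separately (midranks; no ties here).
rank(x): 7->5, 5->4, 1->1, 4->3, 2->2, 13->7, 10->6
rank(y): 5->5, 4->4, 3->3, 6->6, 2->2, 7->7, 1->1
Step 2: d_i = R_x(i) - R_y(i); compute d_i^2.
  (5-5)^2=0, (4-4)^2=0, (1-3)^2=4, (3-6)^2=9, (2-2)^2=0, (7-7)^2=0, (6-1)^2=25
sum(d^2) = 38.
Step 3: rho = 1 - 6*38 / (7*(7^2 - 1)) = 1 - 228/336 = 0.321429.
Step 4: Under H0, t = rho * sqrt((n-2)/(1-rho^2)) = 0.7590 ~ t(5).
Step 5: Two-sided p-value from the t-distribution with 5 df = 0.482072.
Step 6: alpha = 0.05. fail to reject H0.

rho = 0.3214, p = 0.482072, fail to reject H0 at alpha = 0.05.


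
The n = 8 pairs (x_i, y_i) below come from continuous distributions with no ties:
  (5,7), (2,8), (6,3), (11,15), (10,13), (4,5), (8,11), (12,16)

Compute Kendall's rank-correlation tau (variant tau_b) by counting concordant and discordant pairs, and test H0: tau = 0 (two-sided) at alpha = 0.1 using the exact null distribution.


Step 1: Enumerate the 28 unordered pairs (i,j) with i<j and classify each by sign(x_j-x_i) * sign(y_j-y_i).
  (1,2):dx=-3,dy=+1->D; (1,3):dx=+1,dy=-4->D; (1,4):dx=+6,dy=+8->C; (1,5):dx=+5,dy=+6->C
  (1,6):dx=-1,dy=-2->C; (1,7):dx=+3,dy=+4->C; (1,8):dx=+7,dy=+9->C; (2,3):dx=+4,dy=-5->D
  (2,4):dx=+9,dy=+7->C; (2,5):dx=+8,dy=+5->C; (2,6):dx=+2,dy=-3->D; (2,7):dx=+6,dy=+3->C
  (2,8):dx=+10,dy=+8->C; (3,4):dx=+5,dy=+12->C; (3,5):dx=+4,dy=+10->C; (3,6):dx=-2,dy=+2->D
  (3,7):dx=+2,dy=+8->C; (3,8):dx=+6,dy=+13->C; (4,5):dx=-1,dy=-2->C; (4,6):dx=-7,dy=-10->C
  (4,7):dx=-3,dy=-4->C; (4,8):dx=+1,dy=+1->C; (5,6):dx=-6,dy=-8->C; (5,7):dx=-2,dy=-2->C
  (5,8):dx=+2,dy=+3->C; (6,7):dx=+4,dy=+6->C; (6,8):dx=+8,dy=+11->C; (7,8):dx=+4,dy=+5->C
Step 2: C = 23, D = 5, total pairs = 28.
Step 3: tau = (C - D)/(n(n-1)/2) = (23 - 5)/28 = 0.642857.
Step 4: Exact two-sided p-value (enumerate n! = 40320 permutations of y under H0): p = 0.031151.
Step 5: alpha = 0.1. reject H0.

tau_b = 0.6429 (C=23, D=5), p = 0.031151, reject H0.


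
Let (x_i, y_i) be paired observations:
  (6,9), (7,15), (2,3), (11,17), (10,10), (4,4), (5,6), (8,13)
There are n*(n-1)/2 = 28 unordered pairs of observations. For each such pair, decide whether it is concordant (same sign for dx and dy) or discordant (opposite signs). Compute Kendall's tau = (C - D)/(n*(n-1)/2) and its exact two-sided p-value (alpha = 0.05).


Step 1: Enumerate the 28 unordered pairs (i,j) with i<j and classify each by sign(x_j-x_i) * sign(y_j-y_i).
  (1,2):dx=+1,dy=+6->C; (1,3):dx=-4,dy=-6->C; (1,4):dx=+5,dy=+8->C; (1,5):dx=+4,dy=+1->C
  (1,6):dx=-2,dy=-5->C; (1,7):dx=-1,dy=-3->C; (1,8):dx=+2,dy=+4->C; (2,3):dx=-5,dy=-12->C
  (2,4):dx=+4,dy=+2->C; (2,5):dx=+3,dy=-5->D; (2,6):dx=-3,dy=-11->C; (2,7):dx=-2,dy=-9->C
  (2,8):dx=+1,dy=-2->D; (3,4):dx=+9,dy=+14->C; (3,5):dx=+8,dy=+7->C; (3,6):dx=+2,dy=+1->C
  (3,7):dx=+3,dy=+3->C; (3,8):dx=+6,dy=+10->C; (4,5):dx=-1,dy=-7->C; (4,6):dx=-7,dy=-13->C
  (4,7):dx=-6,dy=-11->C; (4,8):dx=-3,dy=-4->C; (5,6):dx=-6,dy=-6->C; (5,7):dx=-5,dy=-4->C
  (5,8):dx=-2,dy=+3->D; (6,7):dx=+1,dy=+2->C; (6,8):dx=+4,dy=+9->C; (7,8):dx=+3,dy=+7->C
Step 2: C = 25, D = 3, total pairs = 28.
Step 3: tau = (C - D)/(n(n-1)/2) = (25 - 3)/28 = 0.785714.
Step 4: Exact two-sided p-value (enumerate n! = 40320 permutations of y under H0): p = 0.005506.
Step 5: alpha = 0.05. reject H0.

tau_b = 0.7857 (C=25, D=3), p = 0.005506, reject H0.


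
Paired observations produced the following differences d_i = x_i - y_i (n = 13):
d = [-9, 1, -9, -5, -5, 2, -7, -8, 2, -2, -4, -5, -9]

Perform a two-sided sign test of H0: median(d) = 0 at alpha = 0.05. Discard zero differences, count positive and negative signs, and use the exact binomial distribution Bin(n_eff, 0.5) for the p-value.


Step 1: Discard zero differences. Original n = 13; n_eff = number of nonzero differences = 13.
Nonzero differences (with sign): -9, +1, -9, -5, -5, +2, -7, -8, +2, -2, -4, -5, -9
Step 2: Count signs: positive = 3, negative = 10.
Step 3: Under H0: P(positive) = 0.5, so the number of positives S ~ Bin(13, 0.5).
Step 4: Two-sided exact p-value = sum of Bin(13,0.5) probabilities at or below the observed probability = 0.092285.
Step 5: alpha = 0.05. fail to reject H0.

n_eff = 13, pos = 3, neg = 10, p = 0.092285, fail to reject H0.


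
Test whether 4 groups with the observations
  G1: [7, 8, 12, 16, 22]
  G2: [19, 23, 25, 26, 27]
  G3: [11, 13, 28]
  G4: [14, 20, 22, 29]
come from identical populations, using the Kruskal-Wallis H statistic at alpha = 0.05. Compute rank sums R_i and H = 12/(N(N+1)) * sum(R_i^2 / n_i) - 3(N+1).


Step 1: Combine all N = 17 observations and assign midranks.
sorted (value, group, rank): (7,G1,1), (8,G1,2), (11,G3,3), (12,G1,4), (13,G3,5), (14,G4,6), (16,G1,7), (19,G2,8), (20,G4,9), (22,G1,10.5), (22,G4,10.5), (23,G2,12), (25,G2,13), (26,G2,14), (27,G2,15), (28,G3,16), (29,G4,17)
Step 2: Sum ranks within each group.
R_1 = 24.5 (n_1 = 5)
R_2 = 62 (n_2 = 5)
R_3 = 24 (n_3 = 3)
R_4 = 42.5 (n_4 = 4)
Step 3: H = 12/(N(N+1)) * sum(R_i^2/n_i) - 3(N+1)
     = 12/(17*18) * (24.5^2/5 + 62^2/5 + 24^2/3 + 42.5^2/4) - 3*18
     = 0.039216 * 1532.41 - 54
     = 6.094608.
Step 4: Ties present; correction factor C = 1 - 6/(17^3 - 17) = 0.998775. Corrected H = 6.094608 / 0.998775 = 6.102086.
Step 5: Under H0, H ~ chi^2(3); p-value = 0.106748.
Step 6: alpha = 0.05. fail to reject H0.

H = 6.1021, df = 3, p = 0.106748, fail to reject H0.


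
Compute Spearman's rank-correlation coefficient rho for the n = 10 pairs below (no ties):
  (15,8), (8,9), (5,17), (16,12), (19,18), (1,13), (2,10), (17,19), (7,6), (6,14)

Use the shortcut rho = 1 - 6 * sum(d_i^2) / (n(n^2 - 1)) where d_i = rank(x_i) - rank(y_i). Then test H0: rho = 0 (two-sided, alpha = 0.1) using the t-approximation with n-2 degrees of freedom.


Step 1: Rank x and y separately (midranks; no ties here).
rank(x): 15->7, 8->6, 5->3, 16->8, 19->10, 1->1, 2->2, 17->9, 7->5, 6->4
rank(y): 8->2, 9->3, 17->8, 12->5, 18->9, 13->6, 10->4, 19->10, 6->1, 14->7
Step 2: d_i = R_x(i) - R_y(i); compute d_i^2.
  (7-2)^2=25, (6-3)^2=9, (3-8)^2=25, (8-5)^2=9, (10-9)^2=1, (1-6)^2=25, (2-4)^2=4, (9-10)^2=1, (5-1)^2=16, (4-7)^2=9
sum(d^2) = 124.
Step 3: rho = 1 - 6*124 / (10*(10^2 - 1)) = 1 - 744/990 = 0.248485.
Step 4: Under H0, t = rho * sqrt((n-2)/(1-rho^2)) = 0.7256 ~ t(8).
Step 5: Two-sided p-value from the t-distribution with 8 df = 0.488776.
Step 6: alpha = 0.1. fail to reject H0.

rho = 0.2485, p = 0.488776, fail to reject H0 at alpha = 0.1.


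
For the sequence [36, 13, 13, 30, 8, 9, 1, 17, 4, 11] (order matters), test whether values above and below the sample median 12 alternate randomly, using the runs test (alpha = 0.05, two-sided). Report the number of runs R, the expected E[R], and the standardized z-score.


Step 1: Compute median = 12; label A = above, B = below.
Labels in order: AAAABBBABB  (n_A = 5, n_B = 5)
Step 2: Count runs R = 4.
Step 3: Under H0 (random ordering), E[R] = 2*n_A*n_B/(n_A+n_B) + 1 = 2*5*5/10 + 1 = 6.0000.
        Var[R] = 2*n_A*n_B*(2*n_A*n_B - n_A - n_B) / ((n_A+n_B)^2 * (n_A+n_B-1)) = 2000/900 = 2.2222.
        SD[R] = 1.4907.
Step 4: Continuity-corrected z = (R + 0.5 - E[R]) / SD[R] = (4 + 0.5 - 6.0000) / 1.4907 = -1.0062.
Step 5: Two-sided p-value via normal approximation = 2*(1 - Phi(|z|)) = 0.314305.
Step 6: alpha = 0.05. fail to reject H0.

R = 4, z = -1.0062, p = 0.314305, fail to reject H0.


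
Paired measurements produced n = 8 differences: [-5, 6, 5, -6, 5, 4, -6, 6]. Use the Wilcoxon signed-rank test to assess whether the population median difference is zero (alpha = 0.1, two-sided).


Step 1: Drop any zero differences (none here) and take |d_i|.
|d| = [5, 6, 5, 6, 5, 4, 6, 6]
Step 2: Midrank |d_i| (ties get averaged ranks).
ranks: |5|->3, |6|->6.5, |5|->3, |6|->6.5, |5|->3, |4|->1, |6|->6.5, |6|->6.5
Step 3: Attach original signs; sum ranks with positive sign and with negative sign.
W+ = 6.5 + 3 + 3 + 1 + 6.5 = 20
W- = 3 + 6.5 + 6.5 = 16
(Check: W+ + W- = 36 should equal n(n+1)/2 = 36.)
Step 4: Test statistic W = min(W+, W-) = 16.
Step 5: Ties in |d|, so use the tie-corrected normal approximation.
        E[W] = n(n+1)/4 = 8*9/4 = 18.
        Tie groups: |d|=5 (t=3), |d|=6 (t=4); sum(t^3 - t) = 84.
        Var[W] = n(n+1)(2n+1)/24 - sum(t^3-t)/48 = 1224/24 - 84/48 = 49.25.
        z = (W - E[W]) / sqrt(Var[W]) = (16 - 18) / 7.0178 = -0.2850.
        Two-sided p = 2*Phi(z) = 0.775653.
Step 6: alpha = 0.1. fail to reject H0.

W+ = 20, W- = 16, W = min = 16, p = 0.775653, fail to reject H0.


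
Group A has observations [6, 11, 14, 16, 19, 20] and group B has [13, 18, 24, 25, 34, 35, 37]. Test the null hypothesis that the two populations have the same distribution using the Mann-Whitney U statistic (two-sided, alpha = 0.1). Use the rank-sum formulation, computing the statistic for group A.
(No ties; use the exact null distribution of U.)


Step 1: Combine and sort all 13 observations; assign midranks.
sorted (value, group): (6,X), (11,X), (13,Y), (14,X), (16,X), (18,Y), (19,X), (20,X), (24,Y), (25,Y), (34,Y), (35,Y), (37,Y)
ranks: 6->1, 11->2, 13->3, 14->4, 16->5, 18->6, 19->7, 20->8, 24->9, 25->10, 34->11, 35->12, 37->13
Step 2: Rank sum for X: R1 = 1 + 2 + 4 + 5 + 7 + 8 = 27.
Step 3: U_X = R1 - n1(n1+1)/2 = 27 - 6*7/2 = 27 - 21 = 6.
       U_Y = n1*n2 - U_X = 42 - 6 = 36.
Step 4: No ties, so the exact null distribution of U (based on enumerating the C(13,6) = 1716 equally likely rank assignments) gives the two-sided p-value.
Step 5: p-value = 0.034965; compare to alpha = 0.1. reject H0.

U_X = 6, p = 0.034965, reject H0 at alpha = 0.1.


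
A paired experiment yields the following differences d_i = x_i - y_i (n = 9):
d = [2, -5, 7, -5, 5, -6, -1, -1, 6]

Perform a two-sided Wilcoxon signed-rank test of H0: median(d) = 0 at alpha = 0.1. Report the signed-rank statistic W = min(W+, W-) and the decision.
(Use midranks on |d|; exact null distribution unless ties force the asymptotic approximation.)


Step 1: Drop any zero differences (none here) and take |d_i|.
|d| = [2, 5, 7, 5, 5, 6, 1, 1, 6]
Step 2: Midrank |d_i| (ties get averaged ranks).
ranks: |2|->3, |5|->5, |7|->9, |5|->5, |5|->5, |6|->7.5, |1|->1.5, |1|->1.5, |6|->7.5
Step 3: Attach original signs; sum ranks with positive sign and with negative sign.
W+ = 3 + 9 + 5 + 7.5 = 24.5
W- = 5 + 5 + 7.5 + 1.5 + 1.5 = 20.5
(Check: W+ + W- = 45 should equal n(n+1)/2 = 45.)
Step 4: Test statistic W = min(W+, W-) = 20.5.
Step 5: Ties in |d|, so use the tie-corrected normal approximation.
        E[W] = n(n+1)/4 = 9*10/4 = 22.5.
        Tie groups: |d|=1 (t=2), |d|=5 (t=3), |d|=6 (t=2); sum(t^3 - t) = 36.
        Var[W] = n(n+1)(2n+1)/24 - sum(t^3-t)/48 = 1710/24 - 36/48 = 70.5.
        z = (W - E[W]) / sqrt(Var[W]) = (20.5 - 22.5) / 8.3964 = -0.2382.
        Two-sided p = 2*Phi(z) = 0.811729.
Step 6: alpha = 0.1. fail to reject H0.

W+ = 24.5, W- = 20.5, W = min = 20.5, p = 0.811729, fail to reject H0.


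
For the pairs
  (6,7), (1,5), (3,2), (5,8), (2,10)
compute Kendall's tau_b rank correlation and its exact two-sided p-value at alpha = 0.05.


Step 1: Enumerate the 10 unordered pairs (i,j) with i<j and classify each by sign(x_j-x_i) * sign(y_j-y_i).
  (1,2):dx=-5,dy=-2->C; (1,3):dx=-3,dy=-5->C; (1,4):dx=-1,dy=+1->D; (1,5):dx=-4,dy=+3->D
  (2,3):dx=+2,dy=-3->D; (2,4):dx=+4,dy=+3->C; (2,5):dx=+1,dy=+5->C; (3,4):dx=+2,dy=+6->C
  (3,5):dx=-1,dy=+8->D; (4,5):dx=-3,dy=+2->D
Step 2: C = 5, D = 5, total pairs = 10.
Step 3: tau = (C - D)/(n(n-1)/2) = (5 - 5)/10 = 0.000000.
Step 4: Exact two-sided p-value (enumerate n! = 120 permutations of y under H0): p = 1.000000.
Step 5: alpha = 0.05. fail to reject H0.

tau_b = 0.0000 (C=5, D=5), p = 1.000000, fail to reject H0.


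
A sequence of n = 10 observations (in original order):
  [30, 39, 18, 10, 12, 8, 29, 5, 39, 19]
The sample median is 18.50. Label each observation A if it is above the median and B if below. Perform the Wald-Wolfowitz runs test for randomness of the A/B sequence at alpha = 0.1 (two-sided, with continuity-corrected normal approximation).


Step 1: Compute median = 18.50; label A = above, B = below.
Labels in order: AABBBBABAA  (n_A = 5, n_B = 5)
Step 2: Count runs R = 5.
Step 3: Under H0 (random ordering), E[R] = 2*n_A*n_B/(n_A+n_B) + 1 = 2*5*5/10 + 1 = 6.0000.
        Var[R] = 2*n_A*n_B*(2*n_A*n_B - n_A - n_B) / ((n_A+n_B)^2 * (n_A+n_B-1)) = 2000/900 = 2.2222.
        SD[R] = 1.4907.
Step 4: Continuity-corrected z = (R + 0.5 - E[R]) / SD[R] = (5 + 0.5 - 6.0000) / 1.4907 = -0.3354.
Step 5: Two-sided p-value via normal approximation = 2*(1 - Phi(|z|)) = 0.737316.
Step 6: alpha = 0.1. fail to reject H0.

R = 5, z = -0.3354, p = 0.737316, fail to reject H0.


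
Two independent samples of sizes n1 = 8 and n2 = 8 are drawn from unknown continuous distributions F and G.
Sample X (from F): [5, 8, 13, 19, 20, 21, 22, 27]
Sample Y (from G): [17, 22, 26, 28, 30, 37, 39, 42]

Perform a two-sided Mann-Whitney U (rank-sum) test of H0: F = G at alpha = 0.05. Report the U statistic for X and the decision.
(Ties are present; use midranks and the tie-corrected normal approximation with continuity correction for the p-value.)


Step 1: Combine and sort all 16 observations; assign midranks.
sorted (value, group): (5,X), (8,X), (13,X), (17,Y), (19,X), (20,X), (21,X), (22,X), (22,Y), (26,Y), (27,X), (28,Y), (30,Y), (37,Y), (39,Y), (42,Y)
ranks: 5->1, 8->2, 13->3, 17->4, 19->5, 20->6, 21->7, 22->8.5, 22->8.5, 26->10, 27->11, 28->12, 30->13, 37->14, 39->15, 42->16
Step 2: Rank sum for X: R1 = 1 + 2 + 3 + 5 + 6 + 7 + 8.5 + 11 = 43.5.
Step 3: U_X = R1 - n1(n1+1)/2 = 43.5 - 8*9/2 = 43.5 - 36 = 7.5.
       U_Y = n1*n2 - U_X = 64 - 7.5 = 56.5.
Step 4: Ties are present, so use the tie-corrected normal approximation (with continuity correction) for the p-value.
Step 5: p-value = 0.011657; compare to alpha = 0.05. reject H0.

U_X = 7.5, p = 0.011657, reject H0 at alpha = 0.05.


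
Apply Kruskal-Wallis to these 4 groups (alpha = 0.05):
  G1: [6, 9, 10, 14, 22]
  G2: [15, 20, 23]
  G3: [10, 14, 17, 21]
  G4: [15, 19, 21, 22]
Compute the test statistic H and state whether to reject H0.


Step 1: Combine all N = 16 observations and assign midranks.
sorted (value, group, rank): (6,G1,1), (9,G1,2), (10,G1,3.5), (10,G3,3.5), (14,G1,5.5), (14,G3,5.5), (15,G2,7.5), (15,G4,7.5), (17,G3,9), (19,G4,10), (20,G2,11), (21,G3,12.5), (21,G4,12.5), (22,G1,14.5), (22,G4,14.5), (23,G2,16)
Step 2: Sum ranks within each group.
R_1 = 26.5 (n_1 = 5)
R_2 = 34.5 (n_2 = 3)
R_3 = 30.5 (n_3 = 4)
R_4 = 44.5 (n_4 = 4)
Step 3: H = 12/(N(N+1)) * sum(R_i^2/n_i) - 3(N+1)
     = 12/(16*17) * (26.5^2/5 + 34.5^2/3 + 30.5^2/4 + 44.5^2/4) - 3*17
     = 0.044118 * 1264.83 - 51
     = 4.801103.
Step 4: Ties present; correction factor C = 1 - 30/(16^3 - 16) = 0.992647. Corrected H = 4.801103 / 0.992647 = 4.836667.
Step 5: Under H0, H ~ chi^2(3); p-value = 0.184155.
Step 6: alpha = 0.05. fail to reject H0.

H = 4.8367, df = 3, p = 0.184155, fail to reject H0.


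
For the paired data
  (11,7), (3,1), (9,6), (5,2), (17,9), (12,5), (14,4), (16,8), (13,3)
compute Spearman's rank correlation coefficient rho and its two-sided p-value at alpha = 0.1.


Step 1: Rank x and y separately (midranks; no ties here).
rank(x): 11->4, 3->1, 9->3, 5->2, 17->9, 12->5, 14->7, 16->8, 13->6
rank(y): 7->7, 1->1, 6->6, 2->2, 9->9, 5->5, 4->4, 8->8, 3->3
Step 2: d_i = R_x(i) - R_y(i); compute d_i^2.
  (4-7)^2=9, (1-1)^2=0, (3-6)^2=9, (2-2)^2=0, (9-9)^2=0, (5-5)^2=0, (7-4)^2=9, (8-8)^2=0, (6-3)^2=9
sum(d^2) = 36.
Step 3: rho = 1 - 6*36 / (9*(9^2 - 1)) = 1 - 216/720 = 0.700000.
Step 4: Under H0, t = rho * sqrt((n-2)/(1-rho^2)) = 2.5934 ~ t(7).
Step 5: Two-sided p-value from the t-distribution with 7 df = 0.035770.
Step 6: alpha = 0.1. reject H0.

rho = 0.7000, p = 0.035770, reject H0 at alpha = 0.1.


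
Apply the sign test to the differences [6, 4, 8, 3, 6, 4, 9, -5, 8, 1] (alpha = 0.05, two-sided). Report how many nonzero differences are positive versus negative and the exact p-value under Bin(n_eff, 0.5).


Step 1: Discard zero differences. Original n = 10; n_eff = number of nonzero differences = 10.
Nonzero differences (with sign): +6, +4, +8, +3, +6, +4, +9, -5, +8, +1
Step 2: Count signs: positive = 9, negative = 1.
Step 3: Under H0: P(positive) = 0.5, so the number of positives S ~ Bin(10, 0.5).
Step 4: Two-sided exact p-value = sum of Bin(10,0.5) probabilities at or below the observed probability = 0.021484.
Step 5: alpha = 0.05. reject H0.

n_eff = 10, pos = 9, neg = 1, p = 0.021484, reject H0.


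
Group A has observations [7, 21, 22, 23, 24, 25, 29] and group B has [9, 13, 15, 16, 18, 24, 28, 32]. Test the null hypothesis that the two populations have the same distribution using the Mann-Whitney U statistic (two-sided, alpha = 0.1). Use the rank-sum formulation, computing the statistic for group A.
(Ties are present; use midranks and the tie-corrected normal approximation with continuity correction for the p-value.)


Step 1: Combine and sort all 15 observations; assign midranks.
sorted (value, group): (7,X), (9,Y), (13,Y), (15,Y), (16,Y), (18,Y), (21,X), (22,X), (23,X), (24,X), (24,Y), (25,X), (28,Y), (29,X), (32,Y)
ranks: 7->1, 9->2, 13->3, 15->4, 16->5, 18->6, 21->7, 22->8, 23->9, 24->10.5, 24->10.5, 25->12, 28->13, 29->14, 32->15
Step 2: Rank sum for X: R1 = 1 + 7 + 8 + 9 + 10.5 + 12 + 14 = 61.5.
Step 3: U_X = R1 - n1(n1+1)/2 = 61.5 - 7*8/2 = 61.5 - 28 = 33.5.
       U_Y = n1*n2 - U_X = 56 - 33.5 = 22.5.
Step 4: Ties are present, so use the tie-corrected normal approximation (with continuity correction) for the p-value.
Step 5: p-value = 0.562485; compare to alpha = 0.1. fail to reject H0.

U_X = 33.5, p = 0.562485, fail to reject H0 at alpha = 0.1.
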